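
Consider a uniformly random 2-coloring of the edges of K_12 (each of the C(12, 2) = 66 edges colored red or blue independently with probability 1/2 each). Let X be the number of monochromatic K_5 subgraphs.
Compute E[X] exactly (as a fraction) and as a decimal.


Let X = Σ_S X_S over the C(12, 5) = 792 subsets S of size 5, where X_S = 1 if the K_5 on S is monochromatic.
For a fixed S, the K_5 on S has C(5, 2) = 10 edges. P[all 10 edges red] = (1/2)^10, and likewise for blue, so P[monochromatic] = 2·(1/2)^10 = 2^{1 − 10} = 1/512.
By linearity: E[X] = C(12, 5) · 2^{1 − 10} = 792 · 1/512 = 99/64.
Numerically: E[X] ≈ 1.5469.

E[X] = C(12,5)·2^(1−C(5,2)) = 99/64 ≈ 1.5469.


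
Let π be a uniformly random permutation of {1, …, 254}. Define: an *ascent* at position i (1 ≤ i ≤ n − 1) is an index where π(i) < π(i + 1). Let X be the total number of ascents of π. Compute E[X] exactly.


Write X = Σ X_I over i = 1, …, 253, with X_I the indicator of one ascent.
There are 253 indicators.
For each fixed i, the pair (π(i), π(i+1)) is a uniformly random ordered pair of distinct values from {1, …, 254}; by symmetry P[π(i) < π(i+1)] = 1/2.
By linearity: E[X] = 253 · (1/2) = (254 − 1) · (1/2) = 253/2 ≈ 126.500.

E[X] = 253/2 = 126.500.


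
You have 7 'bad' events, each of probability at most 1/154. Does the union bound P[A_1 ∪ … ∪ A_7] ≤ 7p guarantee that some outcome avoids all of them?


Union bound: P[∪_{i=1}^{7} A_i] ≤ Σ_i P[A_i] ≤ 7·p = 7·(1/154) = 1/22.
Numerically: 1/22 ≈ 0.045.
Is 1/22 < 1? YES.
Since P[∪ A_i] ≤ 1/22 < 1, the complement has P[∩ A_i^c] ≥ 1 − 1/22 = 21/22 > 0, so some outcome avoids every A_i.

7·p = 1/22 ≈ 0.045; existence CERTIFIED by the union bound.


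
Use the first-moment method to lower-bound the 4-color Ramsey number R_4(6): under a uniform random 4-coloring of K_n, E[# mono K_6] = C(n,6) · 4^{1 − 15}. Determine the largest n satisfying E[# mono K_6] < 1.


We need C(n, 6) · 4^{1 − 15} < 1, i.e. C(n, 6) < 4^{15 − 1} = 268435456.
Check values of n near the boundary:
  n = 77: C(77, 6) = 237093780; 237093780 < 268435456? YES
  n = 78: C(78, 6) = 256851595; 256851595 < 268435456? YES
  n = 79: C(79, 6) = 277962685; 277962685 < 268435456? NO
  n = 80: C(80, 6) = 300500200; 300500200 < 268435456? NO
The largest n with C(n, 6) < 268435456 is n = 78 (where E[X] = 256851595/268435456 ≈ 0.9568). Hence R_4(6) > 78, i.e. R_4(6) ≥ 79.

Largest n = 78; hence R_4(6) > 78.


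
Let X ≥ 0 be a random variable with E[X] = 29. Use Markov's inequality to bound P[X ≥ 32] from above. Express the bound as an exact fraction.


μ = E[X] = 29, a = 32.
Markov: P[X ≥ 32] ≤ μ/a = (29)/32 = 29/32.
Numerically: ≈ 0.9062.
(Since a = 32 > μ = 29.0000, the bound 29/32 is < 1 and informative.)

P[X ≥ 32] ≤ 29/32 ≈ 0.9062.


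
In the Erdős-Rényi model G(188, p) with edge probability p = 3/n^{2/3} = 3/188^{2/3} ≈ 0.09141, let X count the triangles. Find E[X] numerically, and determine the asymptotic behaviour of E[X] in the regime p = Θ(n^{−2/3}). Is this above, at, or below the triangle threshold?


Number of potential triangles: C(188, 3) = 1089836.
Each occurs with probability p³ ≈ (0.09141)³ ≈ 7.639203e-04.
By linearity: E[X] = C(188, 3)·p³ ≈ 1089836 · 7.639203e-04 ≈ 832.5479.
Since α = 2/3 < 1, p = c/n^{2/3} ≫ 1/n is above the triangle threshold p ~ 1/n. Asymptotically E[X] ~ (c³/6)·n^{3(1−α)} = (3³/6)·n^{1} → ∞; triangles are abundant w.h.p.

E[X] ≈ 832.5479; in regime p = Θ(1/n^{2/3}) E[X] diverges (above the triangle threshold p ~ 1/n).


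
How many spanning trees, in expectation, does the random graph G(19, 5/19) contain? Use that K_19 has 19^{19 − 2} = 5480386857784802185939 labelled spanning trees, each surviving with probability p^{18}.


K_19 has 19^{19 − 2} = 5480386857784802185939 labelled spanning trees.
For each such spanning tree H, let X_H = 1 if all 18 edges of H are present in G. Then P[X_H = 1] = p^{18} = (5/19)^{18} = 3814697265625/104127350297911241532841.
By linearity of expectation: E[X] = Σ_H E[X_H] = 5480386857784802185939 · p^{18} = 5480386857784802185939 · 3814697265625/104127350297911241532841 = 3814697265625/19.
Numerically: E[X] ≈ 2.01e+11.

E[X] = 5480386857784802185939 · (5/19)^{18} = 3814697265625/19 ≈ 2.01e+11.


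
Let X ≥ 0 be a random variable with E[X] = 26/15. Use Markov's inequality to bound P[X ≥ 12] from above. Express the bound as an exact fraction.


μ = E[X] = 26/15, a = 12.
Markov: P[X ≥ 12] ≤ μ/a = (26/15)/12 = 13/90.
Numerically: ≈ 0.144444.
(Since a = 12 > μ = 1.733333, the bound 13/90 is < 1 and informative.)

P[X ≥ 12] ≤ 13/90 ≈ 0.144444.


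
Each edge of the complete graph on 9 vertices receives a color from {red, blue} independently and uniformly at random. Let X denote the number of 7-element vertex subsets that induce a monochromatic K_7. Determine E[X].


Let X = Σ_S X_S over the C(9, 7) = 36 subsets S of size 7, where X_S = 1 if the K_7 on S is monochromatic.
For a fixed S, the K_7 on S has C(7, 2) = 21 edges. P[all 21 edges red] = (1/2)^21, and likewise for blue, so P[monochromatic] = 2·(1/2)^21 = 2^{1 − 21} = 1/1048576.
By linearity: E[X] = C(9, 7) · 2^{1 − 21} = 36 · 1/1048576 = 9/262144.
Numerically: E[X] ≈ 0.00003.

E[X] = C(9,7)·2^(1−C(7,2)) = 9/262144 ≈ 0.00003.


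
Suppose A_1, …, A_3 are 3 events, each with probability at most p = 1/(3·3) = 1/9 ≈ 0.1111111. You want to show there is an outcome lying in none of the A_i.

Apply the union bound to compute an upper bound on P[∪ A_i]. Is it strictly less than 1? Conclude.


Union bound: P[∪_{i=1}^{3} A_i] ≤ Σ_i P[A_i] ≤ 3·p = 3·(1/9) = 1/3.
Numerically: 1/3 ≈ 0.3333333.
Is 1/3 < 1? YES.
Since P[∪ A_i] ≤ 1/3 < 1, the complement has P[∩ A_i^c] ≥ 1 − 1/3 = 2/3 > 0, so some outcome avoids every A_i.

3·p = 1/3 ≈ 0.3333333; existence CERTIFIED by the union bound.


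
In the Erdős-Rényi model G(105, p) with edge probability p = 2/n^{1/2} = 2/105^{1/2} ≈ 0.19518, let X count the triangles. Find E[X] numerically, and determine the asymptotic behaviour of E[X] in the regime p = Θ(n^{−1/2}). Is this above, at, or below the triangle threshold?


Number of potential triangles: C(105, 3) = 187460.
Each occurs with probability p³ ≈ (0.19518)³ ≈ 7.4354291e-03.
By linearity: E[X] = C(105, 3)·p³ ≈ 187460 · 7.4354291e-03 ≈ 1393.84554.
Since α = 1/2 < 1, p = c/n^{1/2} ≫ 1/n is above the triangle threshold p ~ 1/n. Asymptotically E[X] ~ (c³/6)·n^{3(1−α)} = (2³/6)·n^{1.5} → ∞; triangles are abundant w.h.p.

E[X] ≈ 1393.84554; in regime p = Θ(1/n^{1/2}) E[X] diverges (above the triangle threshold p ~ 1/n).


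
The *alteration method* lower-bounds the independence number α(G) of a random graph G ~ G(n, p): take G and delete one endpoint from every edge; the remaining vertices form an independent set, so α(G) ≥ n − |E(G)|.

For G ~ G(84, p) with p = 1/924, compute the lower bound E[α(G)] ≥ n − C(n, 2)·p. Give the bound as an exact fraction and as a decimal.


E[|E(G)|] = C(84, 2)·p = 3486 · (1/924) = 83/22.
E[α(G)] ≥ n − E[|E(G)|] = 84 − 83/22 = 1765/22.
Numerically: ≈ 80.22727.
(This is only a lower bound; the true E[α(G)] may be larger.)

E[α(G)] ≥ 1765/22 ≈ 80.22727.


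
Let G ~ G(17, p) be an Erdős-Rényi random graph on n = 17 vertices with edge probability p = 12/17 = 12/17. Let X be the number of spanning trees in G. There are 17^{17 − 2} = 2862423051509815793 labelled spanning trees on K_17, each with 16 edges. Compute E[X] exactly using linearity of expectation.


K_17 has 17^{17 − 2} = 2862423051509815793 labelled spanning trees.
For each such spanning tree H, let X_H = 1 if all 16 edges of H are present in G. Then P[X_H = 1] = p^{16} = (12/17)^{16} = 184884258895036416/48661191875666868481.
Summing the indicators: E[X] = Σ_H E[X_H] = 2862423051509815793 · p^{16} = 2862423051509815793 · 184884258895036416/48661191875666868481 = 184884258895036416/17.
Numerically: E[X] ≈ 1.088e+16.

E[X] = 2862423051509815793 · (12/17)^{16} = 184884258895036416/17 ≈ 1.088e+16.


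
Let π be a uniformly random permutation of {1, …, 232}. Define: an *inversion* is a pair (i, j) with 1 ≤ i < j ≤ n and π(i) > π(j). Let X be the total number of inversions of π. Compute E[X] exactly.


Write X = Σ X_I over the C(232, 2) = 26796 pairs i < j, with X_I the indicator of one inversion.
There are 26796 indicators.
For each fixed pair i < j, the values π(i) and π(j) are two distinct elements of {1, …, 232} in uniformly random order; by symmetry P[π(i) > π(j)] = 1/2.
By linearity: E[X] = 26796 · (1/2) = C(232, 2) · (1/2) = 26796/2 = 13398 ≈ 13398.000000.

E[X] = 13398 = 13398.000000.


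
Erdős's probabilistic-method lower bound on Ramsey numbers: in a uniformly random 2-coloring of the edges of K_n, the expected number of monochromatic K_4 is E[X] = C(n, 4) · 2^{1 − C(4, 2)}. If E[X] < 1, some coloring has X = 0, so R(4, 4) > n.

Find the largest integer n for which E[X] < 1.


We need C(n, 4) · 2^{1 − 6} < 1, i.e. C(n, 4) < 2^{6 − 1} = 32.
Check values of n near the boundary:
  n = 4: C(4, 4) = 1; 1 < 32? YES
  n = 5: C(5, 4) = 5; 5 < 32? YES
  n = 6: C(6, 4) = 15; 15 < 32? YES
  n = 7: C(7, 4) = 35; 35 < 32? NO
  n = 8: C(8, 4) = 70; 70 < 32? NO
The largest n with C(n, 4) < 32 is n = 6 (where E[X] = 15/32 ≈ 0.468750). Hence R(4, 4) > 6, i.e. R(4, 4) ≥ 7.

Largest n = 6; hence R(4, 4) > 6.


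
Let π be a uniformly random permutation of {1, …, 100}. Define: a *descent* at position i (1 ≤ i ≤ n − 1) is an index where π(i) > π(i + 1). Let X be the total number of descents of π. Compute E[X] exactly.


Write X = Σ X_I over i = 1, …, 99, with X_I the indicator of one descent.
There are 99 indicators.
For each fixed i, the pair (π(i), π(i+1)) is a uniformly random ordered pair of distinct values from {1, …, 100}; by symmetry P[π(i) > π(i+1)] = 1/2.
By linearity: E[X] = 99 · (1/2) = (100 − 1) · (1/2) = 99/2 ≈ 49.500000.

E[X] = 99/2 = 49.500000.


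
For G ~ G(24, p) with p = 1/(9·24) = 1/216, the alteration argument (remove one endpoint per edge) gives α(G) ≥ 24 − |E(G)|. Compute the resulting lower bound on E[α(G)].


E[|E(G)|] = C(24, 2)·p = 276 · (1/216) = 23/18.
E[α(G)] ≥ n − E[|E(G)|] = 24 − 23/18 = 409/18.
Numerically: ≈ 22.7222.
(This is only a lower bound; the true E[α(G)] may be larger.)

E[α(G)] ≥ 409/18 ≈ 22.7222.


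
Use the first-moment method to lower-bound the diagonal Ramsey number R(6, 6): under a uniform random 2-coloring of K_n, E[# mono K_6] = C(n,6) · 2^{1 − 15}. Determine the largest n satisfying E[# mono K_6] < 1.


We need C(n, 6) · 2^{1 − 15} < 1, i.e. C(n, 6) < 2^{15 − 1} = 16384.
Check values of n near the boundary:
  n = 15: C(15, 6) = 5005; 5005 < 16384? YES
  n = 16: C(16, 6) = 8008; 8008 < 16384? YES
  n = 17: C(17, 6) = 12376; 12376 < 16384? YES
  n = 18: C(18, 6) = 18564; 18564 < 16384? NO
  n = 19: C(19, 6) = 27132; 27132 < 16384? NO
  n = 20: C(20, 6) = 38760; 38760 < 16384? NO
The largest n with C(n, 6) < 16384 is n = 17 (where E[X] = 1547/2048 ≈ 0.75537). Hence R(6, 6) > 17, i.e. R(6, 6) ≥ 18.

Largest n = 17; hence R(6, 6) > 17.


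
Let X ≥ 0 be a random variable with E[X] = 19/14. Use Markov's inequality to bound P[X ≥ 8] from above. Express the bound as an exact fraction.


μ = E[X] = 19/14, a = 8.
Markov: P[X ≥ 8] ≤ μ/a = (19/14)/8 = 19/112.
Numerically: ≈ 0.170.
(Since a = 8 > μ = 1.357, the bound 19/112 is < 1 and informative.)

P[X ≥ 8] ≤ 19/112 ≈ 0.170.


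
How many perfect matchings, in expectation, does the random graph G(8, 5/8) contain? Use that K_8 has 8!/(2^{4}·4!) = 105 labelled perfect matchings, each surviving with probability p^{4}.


K_8 has 8!/(2^{4}·4!) = 105 labelled perfect matchings.
For each such perfect matching H, let X_H = 1 if all 4 edges of H are present in G. Then P[X_H = 1] = p^{4} = (5/8)^{4} = 625/4096.
Summing the indicators: E[X] = Σ_H E[X_H] = 105 · p^{4} = 105 · 625/4096 = 65625/4096.
Numerically: E[X] ≈ 16.

E[X] = 105 · (5/8)^{4} = 65625/4096 ≈ 16.


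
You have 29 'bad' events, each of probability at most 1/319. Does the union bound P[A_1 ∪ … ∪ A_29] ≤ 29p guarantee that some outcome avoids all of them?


Union bound: P[∪_{i=1}^{29} A_i] ≤ Σ_i P[A_i] ≤ 29·p = 29·(1/319) = 1/11.
Numerically: 1/11 ≈ 0.090909.
Is 1/11 < 1? YES.
Since P[∪ A_i] ≤ 1/11 < 1, the complement has P[∩ A_i^c] ≥ 1 − 1/11 = 10/11 > 0, so some outcome avoids every A_i.

29·p = 1/11 ≈ 0.090909; existence CERTIFIED by the union bound.


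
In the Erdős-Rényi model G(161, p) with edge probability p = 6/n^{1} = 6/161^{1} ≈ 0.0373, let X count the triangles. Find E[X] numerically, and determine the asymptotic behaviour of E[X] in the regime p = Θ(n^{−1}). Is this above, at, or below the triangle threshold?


Number of potential triangles: C(161, 3) = 682640.
Each occurs with probability p³ ≈ (0.0373)³ ≈ 5.17578e-05.
By linearity: E[X] = C(161, 3)·p³ ≈ 682640 · 5.17578e-05 ≈ 35.332.
Here α = 1, so p = 6/n is exactly at the triangle threshold p ~ 1/n. Asymptotically E[X] → c³/6 = 6³/6 = 36 ≈ 36.000, a bounded constant. In this regime the triangle count is asymptotically Poisson(c³/6).

E[X] ≈ 35.332; in regime p = Θ(1/n^{1}) E[X] stays bounded (at the triangle threshold p ~ 1/n).


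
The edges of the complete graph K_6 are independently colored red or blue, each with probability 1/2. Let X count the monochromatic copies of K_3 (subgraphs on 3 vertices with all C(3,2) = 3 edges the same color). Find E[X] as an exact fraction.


Let X = Σ_S X_S over the C(6, 3) = 20 subsets S of size 3, where X_S = 1 if the K_3 on S is monochromatic.
For a fixed S, the K_3 on S has C(3, 2) = 3 edges. P[all 3 edges red] = (1/2)^3, and likewise for blue, so P[monochromatic] = 2·(1/2)^3 = 2^{1 − 3} = 1/4.
By linearity of expectation: E[X] = C(6, 3) · 2^{1 − 3} = 20 · 1/4 = 5.
Numerically: E[X] ≈ 5.0000.

E[X] = C(6,3)·2^(1−C(3,2)) = 5 ≈ 5.0000.


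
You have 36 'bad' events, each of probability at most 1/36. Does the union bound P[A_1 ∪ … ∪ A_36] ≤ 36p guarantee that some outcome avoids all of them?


Union bound: P[∪_{i=1}^{36} A_i] ≤ Σ_i P[A_i] ≤ 36·p = 36·(1/36) = 1.
Numerically: 1 ≈ 1.0000000.
Is 1 < 1? NO.
Since the bound 1 is ≥ 1, the union bound is uninformative here; it does NOT by itself certify existence.

36·p = 1 ≈ 1.0000000; existence NOT certified by the union bound.


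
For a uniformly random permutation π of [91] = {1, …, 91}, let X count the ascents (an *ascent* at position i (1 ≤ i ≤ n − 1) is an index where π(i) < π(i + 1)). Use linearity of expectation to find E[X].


Write X = Σ X_I over i = 1, …, 90, with X_I the indicator of one ascent.
There are 90 indicators.
For each fixed i, the pair (π(i), π(i+1)) is a uniformly random ordered pair of distinct values from {1, …, 91}; by symmetry P[π(i) < π(i+1)] = 1/2.
By linearity: E[X] = 90 · (1/2) = (91 − 1) · (1/2) = 45 ≈ 45.0000.

E[X] = 45 = 45.0000.


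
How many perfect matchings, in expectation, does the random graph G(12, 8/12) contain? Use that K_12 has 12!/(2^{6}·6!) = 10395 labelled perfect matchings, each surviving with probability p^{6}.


K_12 has 12!/(2^{6}·6!) = 10395 labelled perfect matchings.
For each such perfect matching H, let X_H = 1 if all 6 edges of H are present in G. Then P[X_H = 1] = p^{6} = (2/3)^{6} = 64/729.
By linearity: E[X] = Σ_H E[X_H] = 10395 · p^{6} = 10395 · 64/729 = 24640/27.
Numerically: E[X] ≈ 912.6.

E[X] = 10395 · (2/3)^{6} = 24640/27 ≈ 912.6.


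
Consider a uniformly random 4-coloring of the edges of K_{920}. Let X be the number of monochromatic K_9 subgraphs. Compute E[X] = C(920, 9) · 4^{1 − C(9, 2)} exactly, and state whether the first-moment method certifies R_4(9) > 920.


E[X] = C(920, 9) · 4^{1 − 36} = 1251067384312182251760 · 4^{−35} = 1251067384312182251760/1180591620717411303424.
As a reduced fraction: E[X] = 78191711519511390735/73786976294838206464 ≈ 1.059695.
Is E[X] < 1? NO.
Since E[X] ≥ 1, the first-moment bound is inconclusive at n = 920; it does NOT by itself certify R_4(9) > 920.

E[X] = 78191711519511390735/73786976294838206464 ≈ 1.059695; E[X] ≥ 1; first-moment method inconclusive here.


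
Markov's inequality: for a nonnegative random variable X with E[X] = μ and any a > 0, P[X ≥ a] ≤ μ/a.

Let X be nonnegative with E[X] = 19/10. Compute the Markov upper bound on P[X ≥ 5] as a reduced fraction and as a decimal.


μ = E[X] = 19/10, a = 5.
Markov: P[X ≥ 5] ≤ μ/a = (19/10)/5 = 19/50.
Numerically: ≈ 0.380.
(Since a = 5 > μ = 1.900, the bound 19/50 is < 1 and informative.)

P[X ≥ 5] ≤ 19/50 ≈ 0.380.


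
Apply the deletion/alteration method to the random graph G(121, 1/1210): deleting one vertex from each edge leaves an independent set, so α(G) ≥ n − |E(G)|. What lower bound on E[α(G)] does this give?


E[|E(G)|] = C(121, 2)·p = 7260 · (1/1210) = 6.
E[α(G)] ≥ n − E[|E(G)|] = 121 − 6 = 115.
Numerically: ≈ 115.0000.
(This is only a lower bound; the true E[α(G)] may be larger.)

E[α(G)] ≥ 115 ≈ 115.0000.


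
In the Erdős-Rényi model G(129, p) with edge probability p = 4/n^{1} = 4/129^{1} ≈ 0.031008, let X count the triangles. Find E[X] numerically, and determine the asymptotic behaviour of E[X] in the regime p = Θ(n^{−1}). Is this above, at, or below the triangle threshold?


Number of potential triangles: C(129, 3) = 349504.
Each occurs with probability p³ ≈ (0.031008)³ ≈ 2.9813354e-05.
By linearity: E[X] = C(129, 3)·p³ ≈ 349504 · 2.9813354e-05 ≈ 10.41989.
Here α = 1, so p = 4/n is exactly at the triangle threshold p ~ 1/n. Asymptotically E[X] → c³/6 = 4³/6 = 32/3 ≈ 10.66667, a bounded constant. In this regime the triangle count is asymptotically Poisson(c³/6).

E[X] ≈ 10.41989; in regime p = Θ(1/n^{1}) E[X] stays bounded (at the triangle threshold p ~ 1/n).


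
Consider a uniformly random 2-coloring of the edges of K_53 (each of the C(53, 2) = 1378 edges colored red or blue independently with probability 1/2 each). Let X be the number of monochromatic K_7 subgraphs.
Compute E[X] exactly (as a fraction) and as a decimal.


Let X = Σ_S X_S over the C(53, 7) = 154143080 subsets S of size 7, where X_S = 1 if the K_7 on S is monochromatic.
For a fixed S, the K_7 on S has C(7, 2) = 21 edges. P[all 21 edges red] = (1/2)^21, and likewise for blue, so P[monochromatic] = 2·(1/2)^21 = 2^{1 − 21} = 1/1048576.
Summing: E[X] = C(53, 7) · 2^{1 − 21} = 154143080 · 1/1048576 = 19267885/131072.
Numerically: E[X] ≈ 147.00230.

E[X] = C(53,7)·2^(1−C(7,2)) = 19267885/131072 ≈ 147.00230.


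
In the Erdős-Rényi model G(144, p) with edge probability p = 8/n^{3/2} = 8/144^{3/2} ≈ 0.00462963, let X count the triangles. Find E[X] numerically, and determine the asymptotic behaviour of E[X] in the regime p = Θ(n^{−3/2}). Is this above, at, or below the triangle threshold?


Number of potential triangles: C(144, 3) = 487344.
Each occurs with probability p³ ≈ (0.00462963)³ ≈ 9.92290301e-08.
By linearity: E[X] = C(144, 3)·p³ ≈ 487344 · 9.92290301e-08 ≈ 0.048359.
Since α = 3/2 > 1, p = c/n^{3/2} = o(1/n) is below the triangle threshold p ~ 1/n. Asymptotically E[X] ~ (c³/6)·n^{3(1−α)} = (8³/6)·n^{-1.5} → 0, so by Markov's inequality G has no triangles w.h.p.

E[X] ≈ 0.048359; in regime p = Θ(1/n^{3/2}) E[X] tends to 0 (below the triangle threshold p ~ 1/n).


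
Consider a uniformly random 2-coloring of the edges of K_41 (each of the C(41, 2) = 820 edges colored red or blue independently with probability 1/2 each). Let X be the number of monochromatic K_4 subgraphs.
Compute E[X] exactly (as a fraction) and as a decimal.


Let X = Σ_S X_S over the C(41, 4) = 101270 subsets S of size 4, where X_S = 1 if the K_4 on S is monochromatic.
For a fixed S, the K_4 on S has C(4, 2) = 6 edges. P[all 6 edges red] = (1/2)^6, and likewise for blue, so P[monochromatic] = 2·(1/2)^6 = 2^{1 − 6} = 1/32.
Summing: E[X] = C(41, 4) · 2^{1 − 6} = 101270 · 1/32 = 50635/16.
Numerically: E[X] ≈ 3164.687500.

E[X] = C(41,4)·2^(1−C(4,2)) = 50635/16 ≈ 3164.687500.


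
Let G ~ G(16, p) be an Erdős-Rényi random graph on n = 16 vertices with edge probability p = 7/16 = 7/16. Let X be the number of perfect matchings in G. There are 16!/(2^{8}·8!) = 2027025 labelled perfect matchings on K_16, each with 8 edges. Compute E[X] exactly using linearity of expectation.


K_16 has 16!/(2^{8}·8!) = 2027025 labelled perfect matchings.
For each such perfect matching H, let X_H = 1 if all 8 edges of H are present in G. Then P[X_H = 1] = p^{8} = (7/16)^{8} = 5764801/4294967296.
By linearity: E[X] = Σ_H E[X_H] = 2027025 · p^{8} = 2027025 · 5764801/4294967296 = 11685395747025/4294967296.
Numerically: E[X] ≈ 2721.

E[X] = 2027025 · (7/16)^{8} = 11685395747025/4294967296 ≈ 2721.


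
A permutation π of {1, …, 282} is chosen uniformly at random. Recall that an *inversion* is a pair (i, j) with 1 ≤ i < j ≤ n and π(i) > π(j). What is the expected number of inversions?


Write X = Σ X_I over the C(282, 2) = 39621 pairs i < j, with X_I the indicator of one inversion.
There are 39621 indicators.
For each fixed pair i < j, the values π(i) and π(j) are two distinct elements of {1, …, 282} in uniformly random order; by symmetry P[π(i) > π(j)] = 1/2.
By linearity: E[X] = 39621 · (1/2) = C(282, 2) · (1/2) = 39621/2 = 39621/2 ≈ 19810.500.

E[X] = 39621/2 = 19810.500.


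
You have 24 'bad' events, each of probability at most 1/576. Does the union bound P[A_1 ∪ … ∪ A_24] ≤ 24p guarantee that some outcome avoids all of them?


Union bound: P[∪_{i=1}^{24} A_i] ≤ Σ_i P[A_i] ≤ 24·p = 24·(1/576) = 1/24.
Numerically: 1/24 ≈ 0.0417.
Is 1/24 < 1? YES.
Since P[∪ A_i] ≤ 1/24 < 1, the complement has P[∩ A_i^c] ≥ 1 − 1/24 = 23/24 > 0, so some outcome avoids every A_i.

24·p = 1/24 ≈ 0.0417; existence CERTIFIED by the union bound.


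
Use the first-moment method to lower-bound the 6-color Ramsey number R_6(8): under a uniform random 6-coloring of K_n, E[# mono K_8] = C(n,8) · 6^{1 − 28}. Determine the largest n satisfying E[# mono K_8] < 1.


We need C(n, 8) · 6^{1 − 28} < 1, i.e. C(n, 8) < 6^{28 − 1} = 1023490369077469249536.
Check values of n near the boundary:
  n = 1590: C(1590, 8) = 995397314198933813310; 995397314198933813310 < 1023490369077469249536? YES
  n = 1591: C(1591, 8) = 1000427749141189953870; 1000427749141189953870 < 1023490369077469249536? YES
  n = 1592: C(1592, 8) = 1005480414540892933435; 1005480414540892933435 < 1023490369077469249536? YES
  n = 1593: C(1593, 8) = 1010555394551193970323; 1010555394551193970323 < 1023490369077469249536? YES
  n = 1594: C(1594, 8) = 1015652773590544255167; 1015652773590544255167 < 1023490369077469249536? YES
  n = 1595: C(1595, 8) = 1020772636343363633895; 1020772636343363633895 < 1023490369077469249536? YES
  n = 1596: C(1596, 8) = 1025915067760710553965; 1025915067760710553965 < 1023490369077469249536? NO
  n = 1597: C(1597, 8) = 1031080153060953275445; 1031080153060953275445 < 1023490369077469249536? NO
  n = 1598: C(1598, 8) = 1036267977730442348529; 1036267977730442348529 < 1023490369077469249536? NO
The largest n with C(n, 8) < 1023490369077469249536 is n = 1595 (where E[X] = 113419181815929292655/113721152119718805504 ≈ 0.9973). Hence R_6(8) > 1595, i.e. R_6(8) ≥ 1596.

Largest n = 1595; hence R_6(8) > 1595.


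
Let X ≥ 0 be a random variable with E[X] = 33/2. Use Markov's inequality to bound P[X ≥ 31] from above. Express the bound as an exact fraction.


μ = E[X] = 33/2, a = 31.
Markov: P[X ≥ 31] ≤ μ/a = (33/2)/31 = 33/62.
Numerically: ≈ 0.532258.
(Since a = 31 > μ = 16.500000, the bound 33/62 is < 1 and informative.)

P[X ≥ 31] ≤ 33/62 ≈ 0.532258.


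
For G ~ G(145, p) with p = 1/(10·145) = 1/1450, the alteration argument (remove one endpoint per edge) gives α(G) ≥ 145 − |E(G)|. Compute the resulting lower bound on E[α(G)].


E[|E(G)|] = C(145, 2)·p = 10440 · (1/1450) = 36/5.
E[α(G)] ≥ n − E[|E(G)|] = 145 − 36/5 = 689/5.
Numerically: ≈ 137.8000.
(This is only a lower bound; the true E[α(G)] may be larger.)

E[α(G)] ≥ 689/5 ≈ 137.8000.


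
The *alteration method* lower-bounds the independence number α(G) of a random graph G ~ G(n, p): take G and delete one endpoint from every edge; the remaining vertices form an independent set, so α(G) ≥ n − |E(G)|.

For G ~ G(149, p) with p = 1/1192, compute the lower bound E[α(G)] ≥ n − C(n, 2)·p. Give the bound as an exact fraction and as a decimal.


E[|E(G)|] = C(149, 2)·p = 11026 · (1/1192) = 37/4.
E[α(G)] ≥ n − E[|E(G)|] = 149 − 37/4 = 559/4.
Numerically: ≈ 139.7500.
(This is only a lower bound; the true E[α(G)] may be larger.)

E[α(G)] ≥ 559/4 ≈ 139.7500.


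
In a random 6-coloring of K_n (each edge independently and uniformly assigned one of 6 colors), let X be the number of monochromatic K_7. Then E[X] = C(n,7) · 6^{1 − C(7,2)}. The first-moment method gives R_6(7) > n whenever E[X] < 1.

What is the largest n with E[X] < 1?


We need C(n, 7) · 6^{1 − 21} < 1, i.e. C(n, 7) < 6^{21 − 1} = 3656158440062976.
Check values of n near the boundary:
  n = 562: C(562, 7) = 3384017972944752; 3384017972944752 < 3656158440062976? YES
  n = 563: C(563, 7) = 3426622515769596; 3426622515769596 < 3656158440062976? YES
  n = 564: C(564, 7) = 3469685994423792; 3469685994423792 < 3656158440062976? YES
  n = 565: C(565, 7) = 3513212521235560; 3513212521235560 < 3656158440062976? YES
  n = 566: C(566, 7) = 3557206237959440; 3557206237959440 < 3656158440062976? YES
  n = 567: C(567, 7) = 3601671315933933; 3601671315933933 < 3656158440062976? YES
  n = 568: C(568, 7) = 3646611956239704; 3646611956239704 < 3656158440062976? YES
  n = 569: C(569, 7) = 3692032389858348; 3692032389858348 < 3656158440062976? NO
  n = 570: C(570, 7) = 3737936877831720; 3737936877831720 < 3656158440062976? NO
  n = 571: C(571, 7) = 3784329711421830; 3784329711421830 < 3656158440062976? NO
The largest n with C(n, 7) < 3656158440062976 is n = 568 (where E[X] = 16882462760369/16926659444736 ≈ 0.9973889). Hence R_6(7) > 568, i.e. R_6(7) ≥ 569.

Largest n = 568; hence R_6(7) > 568.


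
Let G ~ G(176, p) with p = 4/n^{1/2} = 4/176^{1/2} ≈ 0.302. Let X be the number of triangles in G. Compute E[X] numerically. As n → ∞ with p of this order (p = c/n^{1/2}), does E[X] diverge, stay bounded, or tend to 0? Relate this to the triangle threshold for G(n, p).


Number of potential triangles: C(176, 3) = 893200.
Each occurs with probability p³ ≈ (0.302)³ ≈ 2.74101e-02.
By linearity: E[X] = C(176, 3)·p³ ≈ 893200 · 2.74101e-02 ≈ 24482.721.
Since α = 1/2 < 1, p = c/n^{1/2} ≫ 1/n is above the triangle threshold p ~ 1/n. Asymptotically E[X] ~ (c³/6)·n^{3(1−α)} = (4³/6)·n^{1.5} → ∞; triangles are abundant w.h.p.

E[X] ≈ 24482.721; in regime p = Θ(1/n^{1/2}) E[X] diverges (above the triangle threshold p ~ 1/n).


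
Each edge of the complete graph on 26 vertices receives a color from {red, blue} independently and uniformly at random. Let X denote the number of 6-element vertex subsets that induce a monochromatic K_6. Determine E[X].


Let X = Σ_S X_S over the C(26, 6) = 230230 subsets S of size 6, where X_S = 1 if the K_6 on S is monochromatic.
For a fixed S, the K_6 on S has C(6, 2) = 15 edges. P[all 15 edges red] = (1/2)^15, and likewise for blue, so P[monochromatic] = 2·(1/2)^15 = 2^{1 − 15} = 1/16384.
By linearity: E[X] = C(26, 6) · 2^{1 − 15} = 230230 · 1/16384 = 115115/8192.
Numerically: E[X] ≈ 14.05212.

E[X] = C(26,6)·2^(1−C(6,2)) = 115115/8192 ≈ 14.05212.


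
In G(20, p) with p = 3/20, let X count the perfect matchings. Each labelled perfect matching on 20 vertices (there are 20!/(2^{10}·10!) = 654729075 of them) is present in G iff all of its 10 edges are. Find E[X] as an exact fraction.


K_20 has 20!/(2^{10}·10!) = 654729075 labelled perfect matchings.
For each such perfect matching H, let X_H = 1 if all 10 edges of H are present in G. Then P[X_H = 1] = p^{10} = (3/20)^{10} = 59049/10240000000000.
Summing the indicators: E[X] = Σ_H E[X_H] = 654729075 · p^{10} = 654729075 · 59049/10240000000000 = 1546443885987/409600000000.
Numerically: E[X] ≈ 3.7755.

E[X] = 654729075 · (3/20)^{10} = 1546443885987/409600000000 ≈ 3.7755.


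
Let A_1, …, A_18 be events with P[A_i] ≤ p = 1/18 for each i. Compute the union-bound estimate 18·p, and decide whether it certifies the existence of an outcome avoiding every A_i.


Union bound: P[∪_{i=1}^{18} A_i] ≤ Σ_i P[A_i] ≤ 18·p = 18·(1/18) = 1.
Numerically: 1 ≈ 1.000.
Is 1 < 1? NO.
Since the bound 1 is ≥ 1, the union bound is uninformative here; it does NOT by itself certify existence.

18·p = 1 ≈ 1.000; existence NOT certified by the union bound.


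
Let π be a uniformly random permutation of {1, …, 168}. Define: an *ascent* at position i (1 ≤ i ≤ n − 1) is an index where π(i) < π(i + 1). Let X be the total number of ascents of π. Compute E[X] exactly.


Write X = Σ X_I over i = 1, …, 167, with X_I the indicator of one ascent.
There are 167 indicators.
For each fixed i, the pair (π(i), π(i+1)) is a uniformly random ordered pair of distinct values from {1, …, 168}; by symmetry P[π(i) < π(i+1)] = 1/2.
By linearity: E[X] = 167 · (1/2) = (168 − 1) · (1/2) = 167/2 ≈ 83.500.

E[X] = 167/2 = 83.500.


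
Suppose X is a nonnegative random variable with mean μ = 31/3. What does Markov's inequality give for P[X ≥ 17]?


μ = E[X] = 31/3, a = 17.
Markov: P[X ≥ 17] ≤ μ/a = (31/3)/17 = 31/51.
Numerically: ≈ 0.607843.
(Since a = 17 > μ = 10.333333, the bound 31/51 is < 1 and informative.)

P[X ≥ 17] ≤ 31/51 ≈ 0.607843.


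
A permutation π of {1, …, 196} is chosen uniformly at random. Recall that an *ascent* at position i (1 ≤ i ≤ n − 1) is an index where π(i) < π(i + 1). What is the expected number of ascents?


Write X = Σ X_I over i = 1, …, 195, with X_I the indicator of one ascent.
There are 195 indicators.
For each fixed i, the pair (π(i), π(i+1)) is a uniformly random ordered pair of distinct values from {1, …, 196}; by symmetry P[π(i) < π(i+1)] = 1/2.
By linearity: E[X] = 195 · (1/2) = (196 − 1) · (1/2) = 195/2 ≈ 97.50000.

E[X] = 195/2 = 97.50000.


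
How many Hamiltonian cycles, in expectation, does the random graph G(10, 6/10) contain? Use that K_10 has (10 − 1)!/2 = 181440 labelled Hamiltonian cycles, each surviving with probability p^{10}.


K_10 has (10 − 1)!/2 = 181440 labelled Hamiltonian cycles.
For each such Hamiltonian cycle H, let X_H = 1 if all 10 edges of H are present in G. Then P[X_H = 1] = p^{10} = (3/5)^{10} = 59049/9765625.
By linearity: E[X] = Σ_H E[X_H] = 181440 · p^{10} = 181440 · 59049/9765625 = 2142770112/1953125.
Numerically: E[X] ≈ 1097.1.

E[X] = 181440 · (3/5)^{10} = 2142770112/1953125 ≈ 1097.1.


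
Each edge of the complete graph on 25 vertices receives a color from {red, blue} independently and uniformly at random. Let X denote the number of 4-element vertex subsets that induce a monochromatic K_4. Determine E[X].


Let X = Σ_S X_S over the C(25, 4) = 12650 subsets S of size 4, where X_S = 1 if the K_4 on S is monochromatic.
For a fixed S, the K_4 on S has C(4, 2) = 6 edges. P[all 6 edges red] = (1/2)^6, and likewise for blue, so P[monochromatic] = 2·(1/2)^6 = 2^{1 − 6} = 1/32.
By linearity: E[X] = C(25, 4) · 2^{1 − 6} = 12650 · 1/32 = 6325/16.
Numerically: E[X] ≈ 395.312500.

E[X] = C(25,4)·2^(1−C(4,2)) = 6325/16 ≈ 395.312500.


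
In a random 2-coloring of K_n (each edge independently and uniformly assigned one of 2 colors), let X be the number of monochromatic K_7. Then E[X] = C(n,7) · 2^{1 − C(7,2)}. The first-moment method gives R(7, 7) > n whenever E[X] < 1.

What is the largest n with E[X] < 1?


We need C(n, 7) · 2^{1 − 21} < 1, i.e. C(n, 7) < 2^{21 − 1} = 1048576.
Check values of n near the boundary:
  n = 22: C(22, 7) = 170544; 170544 < 1048576? YES
  n = 23: C(23, 7) = 245157; 245157 < 1048576? YES
  n = 24: C(24, 7) = 346104; 346104 < 1048576? YES
  n = 25: C(25, 7) = 480700; 480700 < 1048576? YES
  n = 26: C(26, 7) = 657800; 657800 < 1048576? YES
  n = 27: C(27, 7) = 888030; 888030 < 1048576? YES
  n = 28: C(28, 7) = 1184040; 1184040 < 1048576? NO
  n = 29: C(29, 7) = 1560780; 1560780 < 1048576? NO
The largest n with C(n, 7) < 1048576 is n = 27 (where E[X] = 444015/524288 ≈ 0.847). Hence R(7, 7) > 27, i.e. R(7, 7) ≥ 28.

Largest n = 27; hence R(7, 7) > 27.


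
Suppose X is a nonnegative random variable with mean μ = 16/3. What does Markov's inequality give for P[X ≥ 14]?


μ = E[X] = 16/3, a = 14.
Markov: P[X ≥ 14] ≤ μ/a = (16/3)/14 = 8/21.
Numerically: ≈ 0.3810.
(Since a = 14 > μ = 5.3333, the bound 8/21 is < 1 and informative.)

P[X ≥ 14] ≤ 8/21 ≈ 0.3810.


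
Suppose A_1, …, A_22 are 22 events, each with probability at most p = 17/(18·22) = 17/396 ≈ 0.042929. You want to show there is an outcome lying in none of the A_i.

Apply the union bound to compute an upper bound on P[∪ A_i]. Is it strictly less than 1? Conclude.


Union bound: P[∪_{i=1}^{22} A_i] ≤ Σ_i P[A_i] ≤ 22·p = 22·(17/396) = 17/18.
Numerically: 17/18 ≈ 0.944444.
Is 17/18 < 1? YES.
Since P[∪ A_i] ≤ 17/18 < 1, the complement has P[∩ A_i^c] ≥ 1 − 17/18 = 1/18 > 0, so some outcome avoids every A_i.

22·p = 17/18 ≈ 0.944444; existence CERTIFIED by the union bound.


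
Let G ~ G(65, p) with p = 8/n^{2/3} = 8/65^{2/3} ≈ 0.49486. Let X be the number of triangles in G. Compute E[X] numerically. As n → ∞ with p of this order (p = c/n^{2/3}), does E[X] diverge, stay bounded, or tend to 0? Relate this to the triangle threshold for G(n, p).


Number of potential triangles: C(65, 3) = 43680.
Each occurs with probability p³ ≈ (0.49486)³ ≈ 1.2118343e-01.
By linearity: E[X] = C(65, 3)·p³ ≈ 43680 · 1.2118343e-01 ≈ 5293.29231.
Since α = 2/3 < 1, p = c/n^{2/3} ≫ 1/n is above the triangle threshold p ~ 1/n. Asymptotically E[X] ~ (c³/6)·n^{3(1−α)} = (8³/6)·n^{1} → ∞; triangles are abundant w.h.p.

E[X] ≈ 5293.29231; in regime p = Θ(1/n^{2/3}) E[X] diverges (above the triangle threshold p ~ 1/n).


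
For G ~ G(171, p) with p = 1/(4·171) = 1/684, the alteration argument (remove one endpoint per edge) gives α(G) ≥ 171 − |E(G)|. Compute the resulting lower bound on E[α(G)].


E[|E(G)|] = C(171, 2)·p = 14535 · (1/684) = 85/4.
E[α(G)] ≥ n − E[|E(G)|] = 171 − 85/4 = 599/4.
Numerically: ≈ 149.750000.
(This is only a lower bound; the true E[α(G)] may be larger.)

E[α(G)] ≥ 599/4 ≈ 149.750000.


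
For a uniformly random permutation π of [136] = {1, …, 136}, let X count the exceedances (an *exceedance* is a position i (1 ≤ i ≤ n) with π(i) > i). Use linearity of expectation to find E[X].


Write X = Σ_{i=1}^{136} X_i, where X_i = 1_{π(i) > i}.
For each fixed i, π(i) is uniform over {1, …, 136} (marginal of a uniform permutation), so P[π(i) > i] = (n − i)/n. Summing: Σ_{i=1}^{136} (n − i)/n = (0 + 1 + … + 135)/136 = 136(136 − 1)/(2·136) = (136 − 1)/2.
Hence E[X] = Σ_{i=1}^{136} (136 − i)/136 = 135/2 ≈ 67.50000.

E[X] = 135/2 = 67.50000.


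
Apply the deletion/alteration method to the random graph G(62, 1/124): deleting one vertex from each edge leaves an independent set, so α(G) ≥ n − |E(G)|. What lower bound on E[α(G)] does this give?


E[|E(G)|] = C(62, 2)·p = 1891 · (1/124) = 61/4.
E[α(G)] ≥ n − E[|E(G)|] = 62 − 61/4 = 187/4.
Numerically: ≈ 46.750.
(This is only a lower bound; the true E[α(G)] may be larger.)

E[α(G)] ≥ 187/4 ≈ 46.750.


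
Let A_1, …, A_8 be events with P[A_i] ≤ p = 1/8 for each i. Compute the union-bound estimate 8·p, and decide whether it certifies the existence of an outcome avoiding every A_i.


Union bound: P[∪_{i=1}^{8} A_i] ≤ Σ_i P[A_i] ≤ 8·p = 8·(1/8) = 1.
Numerically: 1 ≈ 1.000.
Is 1 < 1? NO.
Since the bound 1 is ≥ 1, the union bound is uninformative here; it does NOT by itself certify existence.

8·p = 1 ≈ 1.000; existence NOT certified by the union bound.


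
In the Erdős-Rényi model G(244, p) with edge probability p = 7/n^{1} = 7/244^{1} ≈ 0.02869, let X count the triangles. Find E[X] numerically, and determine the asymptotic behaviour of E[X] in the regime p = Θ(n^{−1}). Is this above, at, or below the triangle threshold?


Number of potential triangles: C(244, 3) = 2391444.
Each occurs with probability p³ ≈ (0.02869)³ ≈ 2.361156e-05.
By linearity: E[X] = C(244, 3)·p³ ≈ 2391444 · 2.361156e-05 ≈ 56.4657.
Here α = 1, so p = 7/n is exactly at the triangle threshold p ~ 1/n. Asymptotically E[X] → c³/6 = 7³/6 = 343/6 ≈ 57.1667, a bounded constant. In this regime the triangle count is asymptotically Poisson(c³/6).

E[X] ≈ 56.4657; in regime p = Θ(1/n^{1}) E[X] stays bounded (at the triangle threshold p ~ 1/n).


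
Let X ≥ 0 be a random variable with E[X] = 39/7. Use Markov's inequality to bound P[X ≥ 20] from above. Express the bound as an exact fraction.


μ = E[X] = 39/7, a = 20.
Markov: P[X ≥ 20] ≤ μ/a = (39/7)/20 = 39/140.
Numerically: ≈ 0.2786.
(Since a = 20 > μ = 5.5714, the bound 39/140 is < 1 and informative.)

P[X ≥ 20] ≤ 39/140 ≈ 0.2786.


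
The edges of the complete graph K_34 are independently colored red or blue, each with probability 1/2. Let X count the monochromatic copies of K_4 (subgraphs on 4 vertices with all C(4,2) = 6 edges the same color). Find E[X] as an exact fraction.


Let X = Σ_S X_S over the C(34, 4) = 46376 subsets S of size 4, where X_S = 1 if the K_4 on S is monochromatic.
For a fixed S, the K_4 on S has C(4, 2) = 6 edges. P[all 6 edges red] = (1/2)^6, and likewise for blue, so P[monochromatic] = 2·(1/2)^6 = 2^{1 − 6} = 1/32.
By linearity: E[X] = C(34, 4) · 2^{1 − 6} = 46376 · 1/32 = 5797/4.
Numerically: E[X] ≈ 1449.250000.

E[X] = C(34,4)·2^(1−C(4,2)) = 5797/4 ≈ 1449.250000.


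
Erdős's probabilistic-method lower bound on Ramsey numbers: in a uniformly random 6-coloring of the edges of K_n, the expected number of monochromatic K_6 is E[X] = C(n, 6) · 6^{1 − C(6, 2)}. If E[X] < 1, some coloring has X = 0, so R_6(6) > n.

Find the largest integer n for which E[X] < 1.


We need C(n, 6) · 6^{1 − 15} < 1, i.e. C(n, 6) < 6^{15 − 1} = 78364164096.
Check values of n near the boundary:
  n = 194: C(194, 6) = 68482017072; 68482017072 < 78364164096? YES
  n = 195: C(195, 6) = 70656049360; 70656049360 < 78364164096? YES
  n = 196: C(196, 6) = 72887293024; 72887293024 < 78364164096? YES
  n = 197: C(197, 6) = 75176946208; 75176946208 < 78364164096? YES
  n = 198: C(198, 6) = 77526225777; 77526225777 < 78364164096? YES
  n = 199: C(199, 6) = 79936367511; 79936367511 < 78364164096? NO
  n = 200: C(200, 6) = 82408626300; 82408626300 < 78364164096? NO
The largest n with C(n, 6) < 78364164096 is n = 198 (where E[X] = 25842075259/26121388032 ≈ 0.9893). Hence R_6(6) > 198, i.e. R_6(6) ≥ 199.

Largest n = 198; hence R_6(6) > 198.


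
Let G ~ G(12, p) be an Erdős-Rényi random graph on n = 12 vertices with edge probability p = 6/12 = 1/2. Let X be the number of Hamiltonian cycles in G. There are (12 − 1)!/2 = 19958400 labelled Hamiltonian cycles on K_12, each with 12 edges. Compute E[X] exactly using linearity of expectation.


K_12 has (12 − 1)!/2 = 19958400 labelled Hamiltonian cycles.
For each such Hamiltonian cycle H, let X_H = 1 if all 12 edges of H are present in G. Then P[X_H = 1] = p^{12} = (1/2)^{12} = 1/4096.
By linearity of expectation: E[X] = Σ_H E[X_H] = 19958400 · p^{12} = 19958400 · 1/4096 = 155925/32.
Numerically: E[X] ≈ 4873.

E[X] = 19958400 · (1/2)^{12} = 155925/32 ≈ 4873.


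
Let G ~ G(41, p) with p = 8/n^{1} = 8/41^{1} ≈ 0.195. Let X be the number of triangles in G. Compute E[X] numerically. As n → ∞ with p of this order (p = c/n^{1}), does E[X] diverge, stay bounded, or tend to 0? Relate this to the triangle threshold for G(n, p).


Number of potential triangles: C(41, 3) = 10660.
Each occurs with probability p³ ≈ (0.195)³ ≈ 7.42880e-03.
By linearity: E[X] = C(41, 3)·p³ ≈ 10660 · 7.42880e-03 ≈ 79.191.
Here α = 1, so p = 8/n is exactly at the triangle threshold p ~ 1/n. Asymptotically E[X] → c³/6 = 8³/6 = 256/3 ≈ 85.333, a bounded constant. In this regime the triangle count is asymptotically Poisson(c³/6).

E[X] ≈ 79.191; in regime p = Θ(1/n^{1}) E[X] stays bounded (at the triangle threshold p ~ 1/n).
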